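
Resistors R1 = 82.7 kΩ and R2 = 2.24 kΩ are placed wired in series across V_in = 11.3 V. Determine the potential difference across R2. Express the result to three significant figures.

ΣR = 82.7 + 2.24 = 84.94 kΩ.
V = V_in · R/ΣR = 11.3 × 0.02637 = 0.2980 V.

V ≈ 0.298 V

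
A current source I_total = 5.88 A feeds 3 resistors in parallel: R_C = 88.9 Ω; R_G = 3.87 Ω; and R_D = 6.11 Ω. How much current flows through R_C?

I ≈ 0.153 A

Conductances: ΣG = 1/88.9 + 1/3.87 + 1/6.11 = 0.4333 (1/Ω).
Current divider: I(R_C) = I_total · G_k/ΣG = 5.88 × (0.01125/0.4333) = 5.88 × 0.02596 = 0.1526 A.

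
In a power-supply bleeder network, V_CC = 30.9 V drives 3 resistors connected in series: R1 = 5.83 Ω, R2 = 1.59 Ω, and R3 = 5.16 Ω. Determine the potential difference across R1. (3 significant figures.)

V ≈ 14.3 V

ΣR = 5.83 + 1.59 + 5.16 = 12.58 Ω.
By the voltage-divider rule, V = 30.9 × 5.830/12.58 = 14.32 V.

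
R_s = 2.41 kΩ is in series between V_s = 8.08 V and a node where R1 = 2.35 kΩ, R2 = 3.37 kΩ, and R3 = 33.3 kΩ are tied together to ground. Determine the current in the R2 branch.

I ≈ 0.852 mA

Combine the parallel branches: R_p = (1/2.35 + 1/3.37 + 1/33.3)⁻¹ = 1.329 kΩ.
V_A by voltage divider: V_A = 8.08 × 1.329/(2.41 + 1.329) = 2.872 V.
I(R2) = V_A / R2 = 2.872/3.37 = 0.8523 mA.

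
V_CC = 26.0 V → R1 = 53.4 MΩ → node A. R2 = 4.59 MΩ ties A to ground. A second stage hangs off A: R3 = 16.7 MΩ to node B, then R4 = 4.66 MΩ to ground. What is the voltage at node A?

V_A ≈ 1.72 V

Node A sees R2 in parallel with the series input of stage 2, R3 + R4 = 21.36 MΩ.
Effective lower resistance at A: R2 ‖ 21.36 = 3.778 MΩ.
V_A = 26.0 × 3.778/(53.4 + 3.778) = 1.718 V.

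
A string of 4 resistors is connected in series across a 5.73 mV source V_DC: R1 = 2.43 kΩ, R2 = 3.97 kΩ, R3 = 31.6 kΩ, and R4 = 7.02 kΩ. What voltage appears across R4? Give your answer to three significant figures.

Total series resistance ΣR = 2.43 + 3.97 + 31.6 + 7.02 = 45.02 kΩ.
Voltage divider: V = V_DC · (7.020 / 45.02) = 5.73 × 0.1559 = 0.8935 mV.

V ≈ 0.893 mV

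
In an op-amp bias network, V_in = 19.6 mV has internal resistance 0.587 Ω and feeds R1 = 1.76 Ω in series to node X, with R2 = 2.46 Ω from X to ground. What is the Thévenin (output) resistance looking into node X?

R_th ≈ 1.20 Ω

R1' = 0.587 + 1.76 = 2.347 Ω (source resistance + R1).
Looking into X with the source shorted: R_th = R1'·R2/(R1'+R2) = 2.347 × 2.46/4.807 = 1.201 Ω.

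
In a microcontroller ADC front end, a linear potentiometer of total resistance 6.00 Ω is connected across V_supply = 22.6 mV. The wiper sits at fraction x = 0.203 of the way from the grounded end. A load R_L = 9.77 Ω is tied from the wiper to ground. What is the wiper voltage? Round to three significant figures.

Lower segment x·R_p = 1.218 Ω; upper segment (1−x)·R_p = 4.782 Ω.
R_L loads the lower segment: effective lower R = 1.083 Ω.
V_out = 22.6 × 1.083/(4.782 + 1.083) = 4.173 mV.

V_out ≈ 4.17 mV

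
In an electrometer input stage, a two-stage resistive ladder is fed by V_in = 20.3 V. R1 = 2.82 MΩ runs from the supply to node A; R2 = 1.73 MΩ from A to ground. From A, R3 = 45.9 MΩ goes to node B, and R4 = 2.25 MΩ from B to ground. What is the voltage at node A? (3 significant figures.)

V_A ≈ 7.55 V

Node A sees R2 in parallel with the series input of stage 2, R3 + R4 = 48.15 MΩ.
Effective lower resistance at A: R2 ‖ 48.15 = 1.670 MΩ.
V_A = 20.3 × 1.670/(2.82 + 1.670) = 7.550 V.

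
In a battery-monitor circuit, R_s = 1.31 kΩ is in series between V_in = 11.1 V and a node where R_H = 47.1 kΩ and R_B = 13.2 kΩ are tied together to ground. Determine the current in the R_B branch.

I ≈ 0.746 mA

Combine the parallel branches: R_p = (1/47.1 + 1/13.2)⁻¹ = 10.31 kΩ.
V_A by voltage divider: V_A = 11.1 × 10.31/(1.31 + 10.31) = 9.849 V.
I(R_B) = V_A / R_B = 9.849/13.2 = 0.7461 mA.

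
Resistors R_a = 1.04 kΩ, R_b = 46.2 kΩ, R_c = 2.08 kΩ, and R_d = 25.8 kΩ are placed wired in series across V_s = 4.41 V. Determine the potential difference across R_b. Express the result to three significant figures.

Total series resistance ΣR = 1.04 + 46.2 + 2.08 + 25.8 = 75.12 kΩ.
V = V_s · R/ΣR = 4.41 × 0.6150 = 2.712 V.

V ≈ 2.71 V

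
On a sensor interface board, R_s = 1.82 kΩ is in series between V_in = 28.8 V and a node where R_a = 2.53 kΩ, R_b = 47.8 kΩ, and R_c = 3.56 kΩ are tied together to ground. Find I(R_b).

Combine the parallel branches: R_p = (1/2.53 + 1/47.8 + 1/3.56)⁻¹ = 1.435 kΩ.
V_A by voltage divider: V_A = 28.8 × 1.435/(1.82 + 1.435) = 12.69 V.
Branch current I = V_A/R_b = 12.69/47.8 = 0.2656 mA.

I ≈ 0.266 mA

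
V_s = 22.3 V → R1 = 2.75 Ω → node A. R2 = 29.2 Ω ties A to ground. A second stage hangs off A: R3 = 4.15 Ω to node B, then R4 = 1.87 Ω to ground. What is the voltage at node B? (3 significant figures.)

V_B ≈ 4.47 V

Looking into the second stage from A: R3 + R4 = 6.020 Ω appears in parallel with R2.
Effective lower resistance at A: R2 ‖ 6.020 = 4.991 Ω.
First divider: V_A = V_s · 4.991/(2.75 + 4.991) = 14.38 V.
Stage 2 is unloaded, so V_B = V_A · R4/(R3+R4) = 14.38 × 1.87/6.020 = 4.466 V.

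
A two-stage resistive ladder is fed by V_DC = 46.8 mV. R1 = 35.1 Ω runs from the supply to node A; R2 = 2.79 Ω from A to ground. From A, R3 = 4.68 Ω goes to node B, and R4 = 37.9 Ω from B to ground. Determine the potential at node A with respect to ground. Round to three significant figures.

Node A sees R2 in parallel with the series input of stage 2, R3 + R4 = 42.58 Ω.
R2 ‖ (R3+R4) = 2.618 Ω.
First divider: V_A = V_DC · 2.618/(35.1 + 2.618) = 3.249 mV.

V_A ≈ 3.25 mV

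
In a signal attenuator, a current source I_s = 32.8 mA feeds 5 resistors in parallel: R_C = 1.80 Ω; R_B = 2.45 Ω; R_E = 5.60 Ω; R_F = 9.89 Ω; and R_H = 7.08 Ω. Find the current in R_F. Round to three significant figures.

Total conductance ΣG = 1/1.80 + 1/2.45 + 1/5.60 + 1/9.89 + 1/7.08 = 1.385 (units of 1/Ω).
Current divider: I(R_F) = I_s · G_k/ΣG = 32.8 × (0.1011/1.385) = 32.8 × 0.07302 = 2.395 mA.

I ≈ 2.40 mA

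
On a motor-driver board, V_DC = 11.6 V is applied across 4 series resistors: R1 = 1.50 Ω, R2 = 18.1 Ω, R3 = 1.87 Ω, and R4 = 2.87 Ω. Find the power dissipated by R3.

The common current is I = 11.6/24.34 = 0.4766 A.
P(R3) = I²·R3 = (0.4766)² × 1.87 = 0.4247 W.

P ≈ 0.425 W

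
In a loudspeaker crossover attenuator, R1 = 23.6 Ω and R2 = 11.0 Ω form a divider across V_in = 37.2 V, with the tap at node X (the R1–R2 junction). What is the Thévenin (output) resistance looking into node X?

R_th ≈ 7.50 Ω

With V_in suppressed (replaced by a short), R_th = R1 ‖ R2 = (23.60 × 11.0)/(23.60 + 11.0) = 7.503 Ω.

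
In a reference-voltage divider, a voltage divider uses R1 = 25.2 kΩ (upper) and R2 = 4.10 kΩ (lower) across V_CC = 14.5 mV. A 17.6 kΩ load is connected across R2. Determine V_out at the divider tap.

V_out ≈ 1.69 mV

The load sits in parallel with R2, giving an effective lower resistance R2' = R2·R_L/(R2+R_L) = 3.325 kΩ.
Then V_out = V_CC · R2'/(R1 + R2') = 14.5 × 3.325/28.53 = 1.690 mV.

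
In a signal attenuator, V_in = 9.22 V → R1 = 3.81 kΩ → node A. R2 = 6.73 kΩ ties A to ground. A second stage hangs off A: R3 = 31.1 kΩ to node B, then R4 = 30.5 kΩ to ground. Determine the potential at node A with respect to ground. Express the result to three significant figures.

V_A ≈ 5.66 V

Node A sees R2 in parallel with the series input of stage 2, R3 + R4 = 61.60 kΩ.
Effective lower resistance at A: R2 ‖ 61.60 = 6.067 kΩ.
V_A = 9.22 × 6.067/(3.81 + 6.067) = 5.663 V.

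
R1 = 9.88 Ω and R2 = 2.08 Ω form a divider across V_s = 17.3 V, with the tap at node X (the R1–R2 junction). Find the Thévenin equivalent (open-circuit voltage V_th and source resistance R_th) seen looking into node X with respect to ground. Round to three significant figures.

V_th ≈ 3.01 V, R_th ≈ 1.72 Ω

Open-circuit (no load on X): V_th = V_s · R2/(R1 + R2) = 17.3 × 2.08/(9.880 + 2.08) = 3.009 V.
Zeroing V_s shorts the top of R1 to ground, so R_th = R1 ‖ R2 = 1.718 Ω.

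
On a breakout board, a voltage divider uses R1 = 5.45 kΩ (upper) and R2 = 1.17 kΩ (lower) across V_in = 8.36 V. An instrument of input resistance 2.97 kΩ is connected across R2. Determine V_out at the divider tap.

V_out ≈ 1.12 V

First combine the lower leg with the load: R2 ‖ R_L = 0.8393 kΩ.
Then V_out = V_in · R2'/(R1 + R2') = 8.36 × 0.8393/6.289 = 1.116 V.
(Unloaded it would be 1.48 V; the load pulls it down.)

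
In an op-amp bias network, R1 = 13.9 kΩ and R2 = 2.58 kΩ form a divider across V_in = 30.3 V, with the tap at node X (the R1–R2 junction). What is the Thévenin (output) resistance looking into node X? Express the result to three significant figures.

R_th ≈ 2.18 kΩ

With V_in suppressed (replaced by a short), R_th = R1 ‖ R2 = (13.90 × 2.58)/(13.90 + 2.58) = 2.176 kΩ.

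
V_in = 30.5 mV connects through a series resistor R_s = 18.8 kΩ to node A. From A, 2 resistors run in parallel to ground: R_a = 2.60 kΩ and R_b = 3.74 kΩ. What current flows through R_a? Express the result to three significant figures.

Equivalent of the parallel group: R_p = 1.534 kΩ.
Node voltage V_A = V_in · R_p/(R_s + R_p) = 30.5 × 0.07543 = 2.301 mV.
I(R_a) = V_A / R_a = 2.301/2.60 = 0.8848 µA.

I ≈ 0.885 µA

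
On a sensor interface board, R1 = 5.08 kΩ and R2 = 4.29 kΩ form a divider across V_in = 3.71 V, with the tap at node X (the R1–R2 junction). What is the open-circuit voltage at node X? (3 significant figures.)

V_th ≈ 1.70 V

Open-circuit (no load on X): V_th = V_in · R2/(R1 + R2) = 3.71 × 4.29/(5.080 + 4.29) = 1.699 V.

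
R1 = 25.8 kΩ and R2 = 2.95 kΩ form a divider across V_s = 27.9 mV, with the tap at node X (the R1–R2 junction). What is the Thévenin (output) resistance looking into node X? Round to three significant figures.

R_th ≈ 2.65 kΩ

Zeroing V_s shorts the top of R1 to ground, so R_th = R1 ‖ R2 = 2.647 kΩ.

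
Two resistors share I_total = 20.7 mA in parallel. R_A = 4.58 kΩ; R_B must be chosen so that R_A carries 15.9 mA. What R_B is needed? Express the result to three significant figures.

R_B ≈ 15.2 kΩ

The fraction through R_A equals R_B/(R_A+R_B).
With f = 0.7681, R_B = R_A · f/(1−f) = 4.58 × 3.313 = 15.17 kΩ.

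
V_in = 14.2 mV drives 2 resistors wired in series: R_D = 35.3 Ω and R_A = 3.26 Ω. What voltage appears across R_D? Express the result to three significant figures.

Total series resistance ΣR = 35.3 + 3.26 = 38.56 Ω.
V = V_in · R/ΣR = 14.2 × 0.9155 = 13.00 mV.

V ≈ 13.0 mV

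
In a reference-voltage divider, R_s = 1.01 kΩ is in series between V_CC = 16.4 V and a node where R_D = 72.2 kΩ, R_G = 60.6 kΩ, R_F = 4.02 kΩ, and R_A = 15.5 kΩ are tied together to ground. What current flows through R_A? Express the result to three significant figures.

I ≈ 0.785 mA

Parallel bank: R_p = 1/(1/72.2 + 1/60.6 + 1/4.02 + 1/15.5) = 2.910 kΩ.
V_A = 16.4 × 2.910/3.920 = 12.17 V.
I(R_A) = V_A / R_A = 12.17/15.5 = 0.7855 mA.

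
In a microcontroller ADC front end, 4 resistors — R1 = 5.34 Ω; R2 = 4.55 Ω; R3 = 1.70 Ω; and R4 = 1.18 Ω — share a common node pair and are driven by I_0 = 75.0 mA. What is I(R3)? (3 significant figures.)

Total conductance ΣG = 1/5.34 + 1/4.55 + 1/1.70 + 1/1.18 = 1.843 (units of 1/Ω).
By the current-divider rule, I = I_0 · G_k/ΣG = 75.0 × 0.3192 = 23.94 mA.

I ≈ 23.9 mA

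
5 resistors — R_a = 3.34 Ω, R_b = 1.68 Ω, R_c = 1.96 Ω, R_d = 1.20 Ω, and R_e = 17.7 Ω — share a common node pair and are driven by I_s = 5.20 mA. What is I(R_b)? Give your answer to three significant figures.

I ≈ 1.35 mA

ΣG = 1/3.34 + 1/1.68 + 1/1.96 + 1/1.20 + 1/17.7 = 2.295.
Current divider: I(R_b) = I_s · G_k/ΣG = 5.20 × (0.5952/2.295) = 5.20 × 0.2594 = 1.349 mA.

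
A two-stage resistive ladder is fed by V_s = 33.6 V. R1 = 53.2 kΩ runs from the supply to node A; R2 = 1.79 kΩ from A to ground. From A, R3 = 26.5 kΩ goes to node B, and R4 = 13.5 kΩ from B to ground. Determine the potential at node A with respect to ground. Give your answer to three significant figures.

Looking into the second stage from A: R3 + R4 = 40.00 kΩ appears in parallel with R2.
R2 ‖ (R3+R4) = 1.713 kΩ.
First divider: V_A = V_s · 1.713/(53.2 + 1.713) = 1.048 V.

V_A ≈ 1.05 V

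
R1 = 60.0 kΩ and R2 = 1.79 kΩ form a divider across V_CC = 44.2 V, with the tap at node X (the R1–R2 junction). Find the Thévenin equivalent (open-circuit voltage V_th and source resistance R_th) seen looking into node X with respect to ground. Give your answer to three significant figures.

V_th ≈ 1.28 V, R_th ≈ 1.74 kΩ

V_th is the unloaded tap voltage: V_CC · R2/(R1+R2) = 44.2 × 0.02897 = 1.280 V.
With V_CC suppressed (replaced by a short), R_th = R1 ‖ R2 = (60.00 × 1.79)/(60.00 + 1.79) = 1.738 kΩ.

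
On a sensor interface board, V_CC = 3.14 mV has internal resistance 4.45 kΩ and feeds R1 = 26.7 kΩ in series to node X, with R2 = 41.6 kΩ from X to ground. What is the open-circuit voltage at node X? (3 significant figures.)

V_th ≈ 1.80 mV

R1' = 4.45 + 26.7 = 31.15 kΩ (source resistance + R1).
Open-circuit (no load on X): V_th = V_CC · R2/(R1' + R2) = 3.14 × 41.6/(31.15 + 41.6) = 1.796 mV.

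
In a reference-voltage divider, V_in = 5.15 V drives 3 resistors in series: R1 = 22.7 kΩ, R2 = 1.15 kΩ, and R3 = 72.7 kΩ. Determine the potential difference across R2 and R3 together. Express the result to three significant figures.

V ≈ 3.94 V

Total series resistance ΣR = 22.7 + 1.15 + 72.7 = 96.55 kΩ.
R_{R2..R3} = 1.15 + 72.7 = 73.85 kΩ.
Voltage divider: V = V_in · (73.85 / 96.55) = 5.15 × 0.7649 = 3.939 V.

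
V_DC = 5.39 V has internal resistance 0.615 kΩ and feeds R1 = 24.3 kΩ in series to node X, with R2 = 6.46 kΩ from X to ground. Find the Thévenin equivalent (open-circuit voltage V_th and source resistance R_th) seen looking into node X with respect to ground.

R1' = 0.615 + 24.3 = 24.91 kΩ (source resistance + R1).
V_th is the unloaded tap voltage: V_DC · R2/(R1'+R2) = 5.39 × 0.2059 = 1.110 V.
Zeroing V_DC shorts the top of R1' to ground, so R_th = R1' ‖ R2 = 5.130 kΩ.

V_th ≈ 1.11 V, R_th ≈ 5.13 kΩ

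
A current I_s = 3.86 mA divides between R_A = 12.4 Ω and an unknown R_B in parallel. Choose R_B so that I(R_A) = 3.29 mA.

R_B ≈ 71.6 Ω

The fraction through R_A equals R_B/(R_A+R_B).
With f = 0.8523, R_B = R_A · f/(1−f) = 12.4 × 5.772 = 71.57 Ω.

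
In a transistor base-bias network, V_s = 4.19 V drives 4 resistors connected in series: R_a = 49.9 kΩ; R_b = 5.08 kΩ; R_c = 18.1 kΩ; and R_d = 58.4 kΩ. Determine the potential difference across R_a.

V ≈ 1.59 V

ΣR = 49.9 + 5.08 + 18.1 + 58.4 = 131.5 kΩ.
Voltage divider: V = V_s · (49.90 / 131.5) = 4.19 × 0.3795 = 1.590 V.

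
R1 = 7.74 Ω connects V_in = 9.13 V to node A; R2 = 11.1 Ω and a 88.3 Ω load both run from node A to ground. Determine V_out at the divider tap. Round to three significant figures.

First combine the lower leg with the load: R2 ‖ R_L = 9.860 Ω.
Then V_out = V_in · R2'/(R1 + R2') = 9.13 × 9.860/17.60 = 5.115 V.

V_out ≈ 5.11 V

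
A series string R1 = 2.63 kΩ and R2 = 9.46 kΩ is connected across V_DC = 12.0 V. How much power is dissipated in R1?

P ≈ 2.59 mW

Series current I = V_DC/ΣR = 12.0/12.09 = 0.9926 mA.
V(R1) = I·R = 2.610 V; P = V·I = 2.610 × 0.9926 = 2.591 mW.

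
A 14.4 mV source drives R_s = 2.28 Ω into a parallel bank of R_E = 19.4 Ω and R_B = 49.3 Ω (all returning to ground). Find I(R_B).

Combine the parallel branches: R_p = (1/19.4 + 1/49.3)⁻¹ = 13.92 Ω.
Node voltage V_A = V_CC · R_p/(R_s + R_p) = 14.4 × 0.8593 = 12.37 mV.
Branch current I = V_A/R_B = 12.37/49.3 = 0.2510 mA.

I ≈ 0.251 mA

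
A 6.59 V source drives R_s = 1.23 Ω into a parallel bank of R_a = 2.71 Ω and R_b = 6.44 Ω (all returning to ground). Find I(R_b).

Parallel bank: R_p = 1/(1/2.71 + 1/6.44) = 1.907 Ω.
Node voltage V_A = V_s · R_p/(R_s + R_p) = 6.59 × 0.6080 = 4.006 V.
Branch current I = V_A/R_b = 4.006/6.44 = 0.6221 A.
(Equivalently: I_total = 2.100 A, then current-divider fraction G_k/ΣG = 0.2962.)

I ≈ 0.622 A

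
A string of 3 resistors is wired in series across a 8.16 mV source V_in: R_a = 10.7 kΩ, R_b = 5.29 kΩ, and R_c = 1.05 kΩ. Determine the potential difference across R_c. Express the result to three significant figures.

Total series resistance ΣR = 10.7 + 5.29 + 1.05 = 17.04 kΩ.
V = V_in · R/ΣR = 8.16 × 0.06162 = 0.5028 mV.

V ≈ 0.503 mV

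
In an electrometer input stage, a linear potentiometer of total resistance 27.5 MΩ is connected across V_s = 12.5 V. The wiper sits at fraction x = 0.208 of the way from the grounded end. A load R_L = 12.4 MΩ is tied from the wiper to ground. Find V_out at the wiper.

Lower segment x·R_p = 5.720 MΩ; upper segment (1−x)·R_p = 21.78 MΩ.
Lower segment in parallel with the load: 5.720 ‖ 12.4 = 3.914 MΩ.
V_out = 12.5 × 3.914/(21.78 + 3.914) = 1.904 V.

V_out ≈ 1.90 V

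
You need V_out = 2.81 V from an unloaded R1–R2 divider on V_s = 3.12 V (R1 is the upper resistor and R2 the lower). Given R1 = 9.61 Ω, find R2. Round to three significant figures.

Required fraction k = V_out/V_s = 0.9006.
Rearranging, R2 = R1·k/(1−k) = 9.61 × 9.065 = 87.11 Ω.

R2 ≈ 87.1 Ω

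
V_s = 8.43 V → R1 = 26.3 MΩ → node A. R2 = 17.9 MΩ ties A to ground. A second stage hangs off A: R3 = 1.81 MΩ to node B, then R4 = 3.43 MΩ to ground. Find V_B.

V_B ≈ 0.737 V

Looking into the second stage from A: R3 + R4 = 5.240 MΩ appears in parallel with R2.
R2 ‖ (R3+R4) = 4.053 MΩ.
First divider: V_A = V_s · 4.053/(26.3 + 4.053) = 1.126 V.
V_B = V_A × 0.6546 = 0.7369 V.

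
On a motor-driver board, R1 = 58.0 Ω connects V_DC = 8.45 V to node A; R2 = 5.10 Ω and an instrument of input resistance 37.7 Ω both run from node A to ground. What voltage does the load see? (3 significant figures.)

V_out ≈ 0.607 V

The load sits in parallel with R2, giving an effective lower resistance R2' = R2·R_L/(R2+R_L) = 4.492 Ω.
Then V_out = V_DC · R2'/(R1 + R2') = 8.45 × 4.492/62.49 = 0.6074 V.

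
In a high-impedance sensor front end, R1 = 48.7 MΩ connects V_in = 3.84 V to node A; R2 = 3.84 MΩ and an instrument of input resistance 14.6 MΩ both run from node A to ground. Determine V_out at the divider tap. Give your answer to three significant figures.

V_out ≈ 0.226 V

R2 ‖ R_L = (3.84 × 14.6)/(3.84 + 14.6) = 3.040 MΩ.
Now apply the divider: V_out = 3.84 × 0.05876 = 0.2256 V.
(Unloaded it would be 0.281 V; the load pulls it down.)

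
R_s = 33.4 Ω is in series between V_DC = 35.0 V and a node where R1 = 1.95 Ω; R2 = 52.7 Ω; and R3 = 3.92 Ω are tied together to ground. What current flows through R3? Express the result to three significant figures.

I ≈ 0.327 A

Equivalent of the parallel group: R_p = 1.271 Ω.
Node voltage V_A = V_DC · R_p/(R_s + R_p) = 35.0 × 0.03665 = 1.283 V.
Branch current I = V_A/R3 = 1.283/3.92 = 0.3273 A.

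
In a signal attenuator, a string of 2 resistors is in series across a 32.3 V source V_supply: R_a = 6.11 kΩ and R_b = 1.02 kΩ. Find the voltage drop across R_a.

V ≈ 27.7 V

Series total: ΣR = 6.11 + 1.02 = 7.130 kΩ.
Voltage divider: V = V_supply · (6.110 / 7.130) = 32.3 × 0.8569 = 27.68 V.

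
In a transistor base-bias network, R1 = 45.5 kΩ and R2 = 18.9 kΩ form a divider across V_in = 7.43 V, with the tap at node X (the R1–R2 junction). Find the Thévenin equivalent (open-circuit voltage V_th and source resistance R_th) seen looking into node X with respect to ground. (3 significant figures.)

V_th ≈ 2.18 V, R_th ≈ 13.4 kΩ

V_th is the unloaded tap voltage: V_in · R2/(R1+R2) = 7.43 × 0.2935 = 2.181 V.
With V_in suppressed (replaced by a short), R_th = R1 ‖ R2 = (45.50 × 18.9)/(45.50 + 18.9) = 13.35 kΩ.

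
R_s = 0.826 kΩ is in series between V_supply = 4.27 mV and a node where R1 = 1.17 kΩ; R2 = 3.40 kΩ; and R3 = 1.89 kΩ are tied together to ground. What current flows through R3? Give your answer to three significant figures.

Combine the parallel branches: R_p = (1/1.17 + 1/3.40 + 1/1.89)⁻¹ = 0.5960 kΩ.
V_A = 4.27 × 0.5960/1.422 = 1.790 mV.
I(R3) = V_A / R3 = 1.790/1.89 = 0.9469 µA.

I ≈ 0.947 µA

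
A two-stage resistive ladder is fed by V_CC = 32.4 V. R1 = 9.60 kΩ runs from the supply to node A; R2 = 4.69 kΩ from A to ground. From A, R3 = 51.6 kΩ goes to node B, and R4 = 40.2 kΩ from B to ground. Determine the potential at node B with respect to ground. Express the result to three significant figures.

Looking into the second stage from A: R3 + R4 = 91.80 kΩ appears in parallel with R2.
Effective lower resistance at A: R2 ‖ 91.80 = 4.462 kΩ.
V_A = 32.4 × 4.462/(9.60 + 4.462) = 10.28 V.
V_B = V_A × 0.4379 = 4.502 V.

V_B ≈ 4.50 V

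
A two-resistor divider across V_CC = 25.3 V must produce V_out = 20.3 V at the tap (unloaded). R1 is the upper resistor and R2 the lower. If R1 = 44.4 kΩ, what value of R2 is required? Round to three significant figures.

R2 ≈ 180 kΩ

V_out/V_CC = R2/(R1+R2) = 0.8024.
Rearranging, R2 = R1·k/(1−k) = 44.4 × 4.060 = 180.3 kΩ.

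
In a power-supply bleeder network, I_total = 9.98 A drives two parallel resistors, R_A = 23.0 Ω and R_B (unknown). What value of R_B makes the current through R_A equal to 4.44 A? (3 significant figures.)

The fraction through R_A equals R_B/(R_A+R_B).
4.44/9.98 = R_B/(R_A + R_B) → R_B = R_A · (0.4449)/(1 − 0.4449) = 23.0 × 0.8014 = 18.43 Ω.

R_B ≈ 18.4 Ω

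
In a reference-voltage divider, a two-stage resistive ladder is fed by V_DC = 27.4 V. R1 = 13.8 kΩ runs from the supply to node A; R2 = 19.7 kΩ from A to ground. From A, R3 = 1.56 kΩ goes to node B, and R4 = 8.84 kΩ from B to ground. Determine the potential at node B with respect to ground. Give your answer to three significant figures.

V_B ≈ 7.69 V

Node A sees R2 in parallel with the series input of stage 2, R3 + R4 = 10.40 kΩ.
Effective lower resistance at A: R2 ‖ 10.40 = 6.807 kΩ.
So V_A = 27.4 × 0.3303 = 9.051 V.
V_B = V_A × 0.8500 = 7.693 V.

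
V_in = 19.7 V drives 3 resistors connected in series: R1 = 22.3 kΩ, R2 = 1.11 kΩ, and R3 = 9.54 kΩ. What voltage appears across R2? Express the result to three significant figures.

V ≈ 0.664 V

Total series resistance ΣR = 22.3 + 1.11 + 9.54 = 32.95 kΩ.
V = V_in · R/ΣR = 19.7 × 0.03369 = 0.6636 V.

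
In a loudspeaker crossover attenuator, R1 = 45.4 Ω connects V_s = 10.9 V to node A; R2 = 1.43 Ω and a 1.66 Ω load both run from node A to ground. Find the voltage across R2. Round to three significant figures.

V_out ≈ 0.181 V

The load sits in parallel with R2, giving an effective lower resistance R2' = R2·R_L/(R2+R_L) = 0.7682 Ω.
Now apply the divider: V_out = 10.9 × 0.01664 = 0.1814 V.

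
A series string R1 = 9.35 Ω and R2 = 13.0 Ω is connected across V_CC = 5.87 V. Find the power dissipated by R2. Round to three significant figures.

P ≈ 0.897 W

ΣR = 22.35 Ω → I = 5.87/22.35 = 0.2626 A.
P = I²R = 0.06898 × 13.0 = 0.8967 W.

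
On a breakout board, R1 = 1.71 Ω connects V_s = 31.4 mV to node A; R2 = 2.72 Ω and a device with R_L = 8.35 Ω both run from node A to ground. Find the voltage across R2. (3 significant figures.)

R2 ‖ R_L = (2.72 × 8.35)/(2.72 + 8.35) = 2.052 Ω.
Voltage divider with the loaded lower leg: V_out = 31.4 × 2.052/(1.71 + 2.052) = 31.4 × 0.5454 = 17.13 mV.

V_out ≈ 17.1 mV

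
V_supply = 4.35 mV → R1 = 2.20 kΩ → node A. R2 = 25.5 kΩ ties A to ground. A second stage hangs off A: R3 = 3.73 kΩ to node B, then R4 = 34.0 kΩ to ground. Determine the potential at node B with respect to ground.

V_B ≈ 3.42 mV

Node A sees R2 in parallel with the series input of stage 2, R3 + R4 = 37.73 kΩ.
Effective lower resistance at A: R2 ‖ 37.73 = 15.22 kΩ.
V_A = 4.35 × 15.22/(2.20 + 15.22) = 3.801 mV.
Stage 2 is unloaded, so V_B = V_A · R4/(R3+R4) = 3.801 × 34.0/37.73 = 3.425 mV.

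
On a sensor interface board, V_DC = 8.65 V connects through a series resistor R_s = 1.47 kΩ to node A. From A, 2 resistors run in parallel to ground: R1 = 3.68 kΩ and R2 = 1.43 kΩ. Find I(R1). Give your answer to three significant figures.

I ≈ 0.968 mA

Equivalent of the parallel group: R_p = 1.030 kΩ.
V_A = 8.65 × 1.030/2.500 = 3.563 V.
I(R1) = V_A / R1 = 3.563/3.68 = 0.9683 mA.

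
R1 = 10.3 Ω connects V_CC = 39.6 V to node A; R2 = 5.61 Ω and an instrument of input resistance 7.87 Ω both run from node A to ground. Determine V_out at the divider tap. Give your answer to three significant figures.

V_out ≈ 9.55 V

R2 ‖ R_L = (5.61 × 7.87)/(5.61 + 7.87) = 3.275 Ω.
Then V_out = V_CC · R2'/(R1 + R2') = 39.6 × 3.275/13.58 = 9.554 V.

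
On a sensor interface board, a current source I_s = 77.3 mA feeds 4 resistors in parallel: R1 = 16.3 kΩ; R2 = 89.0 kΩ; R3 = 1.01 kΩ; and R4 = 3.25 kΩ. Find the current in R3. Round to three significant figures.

Conductances: ΣG = 1/16.3 + 1/89.0 + 1/1.01 + 1/3.25 = 1.370 (1/kΩ).
Current divider: I(R3) = I_s · G_k/ΣG = 77.3 × (0.9901/1.370) = 77.3 × 0.7225 = 55.85 mA.

I ≈ 55.8 mA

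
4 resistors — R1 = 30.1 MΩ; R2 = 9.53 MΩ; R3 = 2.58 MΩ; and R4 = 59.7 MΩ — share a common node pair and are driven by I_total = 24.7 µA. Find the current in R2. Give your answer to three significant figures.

Conductances: ΣG = 1/30.1 + 1/9.53 + 1/2.58 + 1/59.7 = 0.5425 (1/MΩ).
R2 takes the fraction G_k/ΣG = 0.1049/0.5425 = 0.1934, so I = 24.7 × 0.1934 = 4.778 µA.

I ≈ 4.78 µA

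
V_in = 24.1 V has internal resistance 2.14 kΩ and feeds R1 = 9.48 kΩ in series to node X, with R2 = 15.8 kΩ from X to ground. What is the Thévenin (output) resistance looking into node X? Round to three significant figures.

R1' = 2.14 + 9.48 = 11.62 kΩ (source resistance + R1).
Zeroing V_in shorts the top of R1' to ground, so R_th = R1' ‖ R2 = 6.696 kΩ.

R_th ≈ 6.70 kΩ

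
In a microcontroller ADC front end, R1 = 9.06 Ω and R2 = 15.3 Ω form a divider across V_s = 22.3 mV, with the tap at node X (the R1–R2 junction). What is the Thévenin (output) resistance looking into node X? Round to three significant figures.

R_th ≈ 5.69 Ω

With V_s suppressed (replaced by a short), R_th = R1 ‖ R2 = (9.060 × 15.3)/(9.060 + 15.3) = 5.690 Ω.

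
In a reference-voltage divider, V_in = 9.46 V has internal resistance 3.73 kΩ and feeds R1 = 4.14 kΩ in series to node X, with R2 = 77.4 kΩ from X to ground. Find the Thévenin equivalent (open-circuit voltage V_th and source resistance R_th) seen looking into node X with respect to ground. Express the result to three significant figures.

R1' = 3.73 + 4.14 = 7.870 kΩ (source resistance + R1).
V_th is the unloaded tap voltage: V_in · R2/(R1'+R2) = 9.46 × 0.9077 = 8.587 V.
Looking into X with the source shorted: R_th = R1'·R2/(R1'+R2) = 7.870 × 77.4/85.27 = 7.144 kΩ.

V_th ≈ 8.59 V, R_th ≈ 7.14 kΩ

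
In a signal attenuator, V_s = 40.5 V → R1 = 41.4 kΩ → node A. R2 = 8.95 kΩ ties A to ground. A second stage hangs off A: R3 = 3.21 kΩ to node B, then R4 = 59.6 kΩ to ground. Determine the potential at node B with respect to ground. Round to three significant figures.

V_B ≈ 6.11 V

Looking into the second stage from A: R3 + R4 = 62.81 kΩ appears in parallel with R2.
R2 ‖ (R3+R4) = 7.834 kΩ.
So V_A = 40.5 × 0.1591 = 6.444 V.
V_B = V_A × 0.9489 = 6.115 V.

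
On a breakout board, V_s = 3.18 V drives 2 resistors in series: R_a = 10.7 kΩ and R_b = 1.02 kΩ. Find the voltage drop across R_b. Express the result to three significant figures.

Series total: ΣR = 10.7 + 1.02 = 11.72 kΩ.
By the voltage-divider rule, V = 3.18 × 1.020/11.72 = 0.2768 V.

V ≈ 0.277 V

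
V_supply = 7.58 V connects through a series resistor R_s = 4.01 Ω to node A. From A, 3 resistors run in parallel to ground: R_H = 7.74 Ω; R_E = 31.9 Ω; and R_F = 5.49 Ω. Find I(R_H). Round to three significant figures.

Equivalent of the parallel group: R_p = 2.918 Ω.
Node voltage V_A = V_supply · R_p/(R_s + R_p) = 7.58 × 0.4212 = 3.193 V.
Branch current I = V_A/R_H = 3.193/7.74 = 0.4125 A.
(Check via current divider: I_total = 1.094 A; share G_k/ΣG = 0.3770 → same result.)

I ≈ 0.412 A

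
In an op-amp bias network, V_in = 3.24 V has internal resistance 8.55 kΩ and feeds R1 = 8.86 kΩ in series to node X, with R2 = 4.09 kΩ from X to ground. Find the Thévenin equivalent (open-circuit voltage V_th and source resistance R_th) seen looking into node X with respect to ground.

R1' = 8.55 + 8.86 = 17.41 kΩ (source resistance + R1).
With X open, the divider is unloaded: V_th = 3.24 × 4.09/21.50 = 0.6164 V.
Looking into X with the source shorted: R_th = R1'·R2/(R1'+R2) = 17.41 × 4.09/21.50 = 3.312 kΩ.

V_th ≈ 0.616 V, R_th ≈ 3.31 kΩ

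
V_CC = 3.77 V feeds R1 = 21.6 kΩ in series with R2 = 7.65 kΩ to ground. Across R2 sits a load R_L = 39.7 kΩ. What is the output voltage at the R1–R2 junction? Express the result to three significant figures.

V_out ≈ 0.863 V

First combine the lower leg with the load: R2 ‖ R_L = 6.414 kΩ.
Now apply the divider: V_out = 3.77 × 0.2290 = 0.8632 V.
(Unloaded it would be 0.986 V; the load pulls it down.)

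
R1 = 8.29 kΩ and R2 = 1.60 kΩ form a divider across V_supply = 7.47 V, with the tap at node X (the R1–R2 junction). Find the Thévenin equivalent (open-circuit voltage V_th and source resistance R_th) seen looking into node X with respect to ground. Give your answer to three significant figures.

V_th is the unloaded tap voltage: V_supply · R2/(R1+R2) = 7.47 × 0.1618 = 1.208 V.
Looking into X with the source shorted: R_th = R1·R2/(R1+R2) = 8.290 × 1.60/9.890 = 1.341 kΩ.

V_th ≈ 1.21 V, R_th ≈ 1.34 kΩ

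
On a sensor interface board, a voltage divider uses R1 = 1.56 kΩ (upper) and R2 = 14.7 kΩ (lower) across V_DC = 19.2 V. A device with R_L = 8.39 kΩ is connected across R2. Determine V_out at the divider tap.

The load sits in parallel with R2, giving an effective lower resistance R2' = R2·R_L/(R2+R_L) = 5.341 kΩ.
Now apply the divider: V_out = 19.2 × 0.7740 = 14.86 V.

V_out ≈ 14.9 V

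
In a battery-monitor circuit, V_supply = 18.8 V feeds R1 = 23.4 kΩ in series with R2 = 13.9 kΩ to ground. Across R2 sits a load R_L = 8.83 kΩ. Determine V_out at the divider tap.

V_out ≈ 3.52 V

The load sits in parallel with R2, giving an effective lower resistance R2' = R2·R_L/(R2+R_L) = 5.400 kΩ.
Voltage divider with the loaded lower leg: V_out = 18.8 × 5.400/(23.4 + 5.400) = 18.8 × 0.1875 = 3.525 V.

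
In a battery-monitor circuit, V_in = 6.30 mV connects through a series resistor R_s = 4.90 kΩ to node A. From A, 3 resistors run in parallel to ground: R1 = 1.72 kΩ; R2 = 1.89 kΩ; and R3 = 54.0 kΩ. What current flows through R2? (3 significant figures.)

Parallel bank: R_p = 1/(1/1.72 + 1/1.89 + 1/54.0) = 0.8857 kΩ.
Node voltage V_A = V_in · R_p/(R_s + R_p) = 6.30 × 0.1531 = 0.9645 mV.
Branch current I = V_A/R2 = 0.9645/1.89 = 0.5103 µA.

I ≈ 0.510 µA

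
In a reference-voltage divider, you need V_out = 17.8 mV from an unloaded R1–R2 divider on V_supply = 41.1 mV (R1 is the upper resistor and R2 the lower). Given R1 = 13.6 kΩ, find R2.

V_out/V_supply = R2/(R1+R2) = 0.4331.
So R2 = R1 · V_out/(V_supply − V_out) = 13.6 × 17.8/(41.1 − 17.8) = 13.6 × 0.7639 = 10.39 kΩ.

R2 ≈ 10.4 kΩ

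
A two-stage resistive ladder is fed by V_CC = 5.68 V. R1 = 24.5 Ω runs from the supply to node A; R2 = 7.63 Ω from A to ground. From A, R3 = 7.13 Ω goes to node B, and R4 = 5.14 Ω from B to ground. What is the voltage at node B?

V_B ≈ 0.383 V

Looking into the second stage from A: R3 + R4 = 12.27 Ω appears in parallel with R2.
Effective lower resistance at A: R2 ‖ 12.27 = 4.705 Ω.
So V_A = 5.68 × 0.1611 = 0.9150 V.
Then the unloaded second divider: V_B = V_A × R4/(R3+R4) = 0.9150 × 0.4189 = 0.3833 V.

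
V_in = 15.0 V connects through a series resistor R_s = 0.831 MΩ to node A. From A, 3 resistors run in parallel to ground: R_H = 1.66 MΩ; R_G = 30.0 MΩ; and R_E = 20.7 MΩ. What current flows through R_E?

Combine the parallel branches: R_p = (1/1.66 + 1/30.0 + 1/20.7)⁻¹ = 1.462 MΩ.
V_A = 15.0 × 1.462/2.293 = 9.564 V.
I(R_E) = V_A / R_E = 9.564/20.7 = 0.4620 µA.

I ≈ 0.462 µA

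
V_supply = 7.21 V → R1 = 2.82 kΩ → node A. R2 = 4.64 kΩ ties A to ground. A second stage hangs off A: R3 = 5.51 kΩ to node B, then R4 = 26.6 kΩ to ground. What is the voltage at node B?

Looking into the second stage from A: R3 + R4 = 32.11 kΩ appears in parallel with R2.
R2 ‖ (R3+R4) = 4.054 kΩ.
V_A = 7.21 × 4.054/(2.82 + 4.054) = 4.252 V.
Stage 2 is unloaded, so V_B = V_A · R4/(R3+R4) = 4.252 × 26.6/32.11 = 3.523 V.

V_B ≈ 3.52 V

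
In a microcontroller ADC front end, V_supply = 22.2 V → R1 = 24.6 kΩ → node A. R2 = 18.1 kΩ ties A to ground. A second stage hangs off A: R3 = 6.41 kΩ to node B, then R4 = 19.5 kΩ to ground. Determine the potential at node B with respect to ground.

Looking into the second stage from A: R3 + R4 = 25.91 kΩ appears in parallel with R2.
Effective lower resistance at A: R2 ‖ 25.91 = 10.66 kΩ.
So V_A = 22.2 × 0.3022 = 6.710 V.
V_B = V_A × 0.7526 = 5.050 V.

V_B ≈ 5.05 V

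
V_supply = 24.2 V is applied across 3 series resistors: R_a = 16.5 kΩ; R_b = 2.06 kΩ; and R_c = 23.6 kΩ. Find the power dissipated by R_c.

ΣR = 42.16 kΩ → I = 24.2/42.16 = 0.5740 mA.
P(R_c) = I²·R_c = (0.5740)² × 23.6 = 7.776 mW.

P ≈ 7.78 mW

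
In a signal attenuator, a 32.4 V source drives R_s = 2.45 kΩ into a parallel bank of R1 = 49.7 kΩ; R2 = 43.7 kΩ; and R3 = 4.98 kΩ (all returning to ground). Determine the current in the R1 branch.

I ≈ 0.408 mA

Combine the parallel branches: R_p = (1/49.7 + 1/43.7 + 1/4.98)⁻¹ = 4.102 kΩ.
V_A by voltage divider: V_A = 32.4 × 4.102/(2.45 + 4.102) = 20.28 V.
I(R1) = V_A / R1 = 20.28/49.7 = 0.4081 mA.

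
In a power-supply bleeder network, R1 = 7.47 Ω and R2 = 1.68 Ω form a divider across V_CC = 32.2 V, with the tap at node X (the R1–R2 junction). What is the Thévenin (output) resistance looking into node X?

R_th ≈ 1.37 Ω

Looking into X with the source shorted: R_th = R1·R2/(R1+R2) = 7.470 × 1.68/9.150 = 1.372 Ω.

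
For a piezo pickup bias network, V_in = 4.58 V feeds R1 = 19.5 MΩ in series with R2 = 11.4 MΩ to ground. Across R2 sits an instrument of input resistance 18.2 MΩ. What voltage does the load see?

V_out ≈ 1.21 V

First combine the lower leg with the load: R2 ‖ R_L = 7.009 MΩ.
Now apply the divider: V_out = 4.58 × 0.2644 = 1.211 V.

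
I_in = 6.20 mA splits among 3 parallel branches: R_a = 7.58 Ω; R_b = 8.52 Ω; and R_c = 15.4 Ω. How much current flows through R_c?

Conductances: ΣG = 1/7.58 + 1/8.52 + 1/15.4 = 0.3142 (1/Ω).
R_c takes the fraction G_k/ΣG = 0.06494/0.3142 = 0.2066, so I = 6.20 × 0.2066 = 1.281 mA.

I ≈ 1.28 mA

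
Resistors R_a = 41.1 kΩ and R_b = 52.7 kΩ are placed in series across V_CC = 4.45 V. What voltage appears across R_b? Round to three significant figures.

Series total: ΣR = 41.1 + 52.7 = 93.80 kΩ.
By the voltage-divider rule, V = 4.45 × 52.70/93.80 = 2.500 V.

V ≈ 2.50 V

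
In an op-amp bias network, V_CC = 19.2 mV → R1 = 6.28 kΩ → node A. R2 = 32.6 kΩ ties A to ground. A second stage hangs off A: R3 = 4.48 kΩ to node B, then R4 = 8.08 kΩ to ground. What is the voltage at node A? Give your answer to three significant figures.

V_A ≈ 11.3 mV

The second stage (R3 + R4 = 12.56 kΩ) loads node A in parallel with R2.
R2 ‖ (R3+R4) = 9.067 kΩ.
So V_A = 19.2 × 0.5908 = 11.34 mV.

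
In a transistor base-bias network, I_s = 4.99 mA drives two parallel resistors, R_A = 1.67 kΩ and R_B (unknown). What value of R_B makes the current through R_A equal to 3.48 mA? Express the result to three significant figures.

R_B ≈ 3.85 kΩ

The fraction through R_A equals R_B/(R_A+R_B).
With f = 0.6974, R_B = R_A · f/(1−f) = 1.67 × 2.305 = 3.849 kΩ.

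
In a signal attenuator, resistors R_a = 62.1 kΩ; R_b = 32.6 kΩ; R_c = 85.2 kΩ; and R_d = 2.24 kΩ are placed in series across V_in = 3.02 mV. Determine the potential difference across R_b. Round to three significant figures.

Series total: ΣR = 62.1 + 32.6 + 85.2 + 2.24 = 182.1 kΩ.
Voltage divider: V = V_in · (32.60 / 182.1) = 3.02 × 0.1790 = 0.5405 mV.

V ≈ 0.541 mV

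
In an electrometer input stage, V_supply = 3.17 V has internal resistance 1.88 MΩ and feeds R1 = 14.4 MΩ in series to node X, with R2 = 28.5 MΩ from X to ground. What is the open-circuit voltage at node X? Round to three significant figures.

R1' = 1.88 + 14.4 = 16.28 MΩ (source resistance + R1).
V_th is the unloaded tap voltage: V_supply · R2/(R1'+R2) = 3.17 × 0.6364 = 2.018 V.

V_th ≈ 2.02 V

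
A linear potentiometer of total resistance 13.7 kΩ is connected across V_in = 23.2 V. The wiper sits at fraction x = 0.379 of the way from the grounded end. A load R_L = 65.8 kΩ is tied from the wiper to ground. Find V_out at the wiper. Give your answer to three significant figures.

V_out ≈ 8.38 V

Lower segment x·R_p = 5.192 kΩ; upper segment (1−x)·R_p = 8.508 kΩ.
R_L loads the lower segment: effective lower R = 4.813 kΩ.
V_out = 23.2 × 4.813/(8.508 + 4.813) = 8.382 V.
(Unloaded: V_out = x·V_in = 8.79 V.)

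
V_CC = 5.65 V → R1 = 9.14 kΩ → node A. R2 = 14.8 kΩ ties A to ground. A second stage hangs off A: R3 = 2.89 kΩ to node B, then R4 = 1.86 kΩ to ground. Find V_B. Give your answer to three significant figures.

V_B ≈ 0.625 V

The second stage (R3 + R4 = 4.750 kΩ) loads node A in parallel with R2.
Effective lower resistance at A: R2 ‖ 4.750 = 3.596 kΩ.
First divider: V_A = V_CC · 3.596/(9.14 + 3.596) = 1.595 V.
Stage 2 is unloaded, so V_B = V_A · R4/(R3+R4) = 1.595 × 1.86/4.750 = 0.6247 V.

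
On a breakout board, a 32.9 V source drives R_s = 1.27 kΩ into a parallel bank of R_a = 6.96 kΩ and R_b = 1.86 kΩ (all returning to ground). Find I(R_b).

Equivalent of the parallel group: R_p = 1.468 kΩ.
Node voltage V_A = V_DC · R_p/(R_s + R_p) = 32.9 × 0.5361 = 17.64 V.
Branch current I = V_A/R_b = 17.64/1.86 = 9.483 mA.

I ≈ 9.48 mA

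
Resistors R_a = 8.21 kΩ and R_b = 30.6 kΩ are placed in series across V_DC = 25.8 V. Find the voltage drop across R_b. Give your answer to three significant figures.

V ≈ 20.3 V

Total series resistance ΣR = 8.21 + 30.6 = 38.81 kΩ.
By the voltage-divider rule, V = 25.8 × 30.60/38.81 = 20.34 V.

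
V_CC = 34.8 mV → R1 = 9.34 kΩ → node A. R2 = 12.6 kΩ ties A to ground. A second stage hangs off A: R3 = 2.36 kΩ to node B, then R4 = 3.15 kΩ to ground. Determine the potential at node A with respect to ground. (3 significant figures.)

V_A ≈ 10.1 mV

The second stage (R3 + R4 = 5.510 kΩ) loads node A in parallel with R2.
R2 ‖ (R3+R4) = 3.834 kΩ.
So V_A = 34.8 × 0.2910 = 10.13 mV.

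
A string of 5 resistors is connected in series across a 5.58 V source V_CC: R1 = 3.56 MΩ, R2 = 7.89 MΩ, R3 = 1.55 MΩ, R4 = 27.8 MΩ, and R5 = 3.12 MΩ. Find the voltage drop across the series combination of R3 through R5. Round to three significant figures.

Total series resistance ΣR = 3.56 + 7.89 + 1.55 + 27.8 + 3.12 = 43.92 MΩ.
R_{R3..R5} = 1.55 + 27.8 + 3.12 = 32.47 MΩ.
Voltage divider: V = V_CC · (32.47 / 43.92) = 5.58 × 0.7393 = 4.125 V.

V ≈ 4.13 V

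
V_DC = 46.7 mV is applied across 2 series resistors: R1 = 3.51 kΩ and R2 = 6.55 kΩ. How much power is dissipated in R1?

Series current I = V_DC/ΣR = 46.7/10.06 = 4.642 µA.
P(R1) = I²·R1 = (4.642)² × 3.51 = 75.64 nW.

P ≈ 75.6 nW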